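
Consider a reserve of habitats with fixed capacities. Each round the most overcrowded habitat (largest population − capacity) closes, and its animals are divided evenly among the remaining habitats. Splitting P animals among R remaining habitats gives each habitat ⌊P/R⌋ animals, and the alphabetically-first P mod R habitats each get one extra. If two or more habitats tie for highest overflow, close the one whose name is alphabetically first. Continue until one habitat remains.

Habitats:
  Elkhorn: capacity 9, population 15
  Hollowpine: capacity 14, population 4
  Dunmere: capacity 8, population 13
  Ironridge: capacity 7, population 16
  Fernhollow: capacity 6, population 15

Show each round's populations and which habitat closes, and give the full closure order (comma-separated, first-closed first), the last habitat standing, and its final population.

Closure order: Fernhollow, Ironridge, Dunmere, Elkhorn
Last habitat: Hollowpine with 63 animals

Round 1: Dunmere=13 Elkhorn=15 Fernhollow=15 Hollowpine=4 Ironridge=16 → close Fernhollow (overflow 9)
  15÷4 = 3 each, +1 to first 3
Round 2: Dunmere=17 Elkhorn=19 Hollowpine=8 Ironridge=19 → close Ironridge (overflow 12)
  19÷3 = 6 each, +1 to first 1
Round 3: Dunmere=24 Elkhorn=25 Hollowpine=14 → close Dunmere (overflow 16)
  24÷2 = 12 each, +1 to first 0
Round 4: Elkhorn=37 Hollowpine=26 → close Elkhorn (overflow 28)
  37÷1 = 37 each, +1 to first 0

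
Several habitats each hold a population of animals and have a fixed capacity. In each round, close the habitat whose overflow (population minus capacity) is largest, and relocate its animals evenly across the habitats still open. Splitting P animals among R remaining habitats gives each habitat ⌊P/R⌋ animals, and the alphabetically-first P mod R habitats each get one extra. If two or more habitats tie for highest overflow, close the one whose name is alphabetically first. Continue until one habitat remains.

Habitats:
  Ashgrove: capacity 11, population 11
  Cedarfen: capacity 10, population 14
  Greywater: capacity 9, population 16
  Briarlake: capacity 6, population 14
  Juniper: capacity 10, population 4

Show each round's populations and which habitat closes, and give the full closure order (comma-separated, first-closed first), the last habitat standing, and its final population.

Closure order: Briarlake, Greywater, Cedarfen, Ashgrove
Last habitat: Juniper with 59 animals

Round 1: Ashgrove=11 Briarlake=14 Cedarfen=14 Greywater=16 Juniper=4 → close Briarlake (overflow 8)
  14÷4 = 3 each, +1 to first 2
Round 2: Ashgrove=15 Cedarfen=18 Greywater=19 Juniper=7 → close Greywater (overflow 10)
  19÷3 = 6 each, +1 to first 1
Round 3: Ashgrove=22 Cedarfen=24 Juniper=13 → close Cedarfen (overflow 14)
  24÷2 = 12 each, +1 to first 0
Round 4: Ashgrove=34 Juniper=25 → close Ashgrove (overflow 23)
  34÷1 = 34 each, +1 to first 0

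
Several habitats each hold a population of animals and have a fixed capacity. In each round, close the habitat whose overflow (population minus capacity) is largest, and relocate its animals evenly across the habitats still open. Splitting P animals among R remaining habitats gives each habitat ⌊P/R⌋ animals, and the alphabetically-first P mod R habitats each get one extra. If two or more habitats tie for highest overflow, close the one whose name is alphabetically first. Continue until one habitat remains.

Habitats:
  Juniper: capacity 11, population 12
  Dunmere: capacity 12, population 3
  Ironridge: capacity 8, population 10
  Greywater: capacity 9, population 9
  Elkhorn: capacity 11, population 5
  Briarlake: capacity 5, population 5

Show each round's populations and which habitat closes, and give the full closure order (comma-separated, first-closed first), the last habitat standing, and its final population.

Closure order: Ironridge, Juniper, Briarlake, Greywater, Elkhorn
Last habitat: Dunmere with 44 animals

Round 1: Briarlake=5 Dunmere=3 Elkhorn=5 Greywater=9 Ironridge=10 Juniper=12 → close Ironridge (overflow 2)
  10÷5 = 2 each, +1 to first 0
Round 2: Briarlake=7 Dunmere=5 Elkhorn=7 Greywater=11 Juniper=14 → close Juniper (overflow 3)
  14÷4 = 3 each, +1 to first 2
Round 3: Briarlake=11 Dunmere=9 Elkhorn=10 Greywater=14 → close Briarlake (overflow 6)
  11÷3 = 3 each, +1 to first 2
Round 4: Dunmere=13 Elkhorn=14 Greywater=17 → close Greywater (overflow 8)
  17÷2 = 8 each, +1 to first 1
Round 5: Dunmere=22 Elkhorn=22 → close Elkhorn (overflow 11)
  22÷1 = 22 each, +1 to first 0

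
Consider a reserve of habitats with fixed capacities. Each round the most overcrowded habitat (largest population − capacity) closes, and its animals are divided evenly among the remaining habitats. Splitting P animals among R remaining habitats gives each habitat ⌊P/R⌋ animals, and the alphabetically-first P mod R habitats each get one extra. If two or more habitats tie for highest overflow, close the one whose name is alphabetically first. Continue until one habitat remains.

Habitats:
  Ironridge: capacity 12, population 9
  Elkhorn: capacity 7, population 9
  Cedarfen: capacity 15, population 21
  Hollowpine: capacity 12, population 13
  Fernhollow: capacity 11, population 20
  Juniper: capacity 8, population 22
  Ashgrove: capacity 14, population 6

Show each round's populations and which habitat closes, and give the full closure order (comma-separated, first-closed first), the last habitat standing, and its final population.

Round 1: Ashgrove=6 Cedarfen=21 Elkhorn=9 Fernhollow=20 Hollowpine=13 Ironridge=9 Juniper=22 → close Juniper (overflow 14)
  22÷6 = 3 each, +1 to first 4
Round 2: Ashgrove=10 Cedarfen=25 Elkhorn=13 Fernhollow=24 Hollowpine=16 Ironridge=12 → close Fernhollow (overflow 13)
  24÷5 = 4 each, +1 to first 4
Round 3: Ashgrove=15 Cedarfen=30 Elkhorn=18 Hollowpine=21 Ironridge=16 → close Cedarfen (overflow 15)
  30÷4 = 7 each, +1 to first 2
Round 4: Ashgrove=23 Elkhorn=26 Hollowpine=28 Ironridge=23 → close Elkhorn (overflow 19)
  26÷3 = 8 each, +1 to first 2
Round 5: Ashgrove=32 Hollowpine=37 Ironridge=31 → close Hollowpine (overflow 25)
  37÷2 = 18 each, +1 to first 1
Round 6: Ashgrove=51 Ironridge=49 → close Ashgrove (overflow 37)
  51÷1 = 51 each, +1 to first 0

Closure order: Juniper, Fernhollow, Cedarfen, Elkhorn, Hollowpine, Ashgrove
Last habitat: Ironridge with 100 animals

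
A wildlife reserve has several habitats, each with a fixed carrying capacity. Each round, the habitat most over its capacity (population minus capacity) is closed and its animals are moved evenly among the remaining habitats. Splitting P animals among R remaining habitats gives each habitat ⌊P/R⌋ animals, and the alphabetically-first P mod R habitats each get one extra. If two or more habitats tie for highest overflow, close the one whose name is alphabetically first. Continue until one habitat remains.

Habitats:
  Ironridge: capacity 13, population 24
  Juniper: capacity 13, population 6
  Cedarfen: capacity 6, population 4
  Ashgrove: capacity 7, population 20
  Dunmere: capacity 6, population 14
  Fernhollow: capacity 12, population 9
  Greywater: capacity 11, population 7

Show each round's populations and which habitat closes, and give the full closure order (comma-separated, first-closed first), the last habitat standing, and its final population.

Round 1: Ashgrove=20 Cedarfen=4 Dunmere=14 Fernhollow=9 Greywater=7 Ironridge=24 Juniper=6 → close Ashgrove (overflow 13)
  20÷6 = 3 each, +1 to first 2
Round 2: Cedarfen=8 Dunmere=18 Fernhollow=12 Greywater=10 Ironridge=27 Juniper=9 → close Ironridge (overflow 14)
  27÷5 = 5 each, +1 to first 2
Round 3: Cedarfen=14 Dunmere=24 Fernhollow=17 Greywater=15 Juniper=14 → close Dunmere (overflow 18)
  24÷4 = 6 each, +1 to first 0
Round 4: Cedarfen=20 Fernhollow=23 Greywater=21 Juniper=20 → close Cedarfen (overflow 14)
  20÷3 = 6 each, +1 to first 2
Round 5: Fernhollow=30 Greywater=28 Juniper=26 → close Fernhollow (overflow 18)
  30÷2 = 15 each, +1 to first 0
Round 6: Greywater=43 Juniper=41 → close Greywater (overflow 32)
  43÷1 = 43 each, +1 to first 0

Closure order: Ashgrove, Ironridge, Dunmere, Cedarfen, Fernhollow, Greywater
Last habitat: Juniper with 84 animals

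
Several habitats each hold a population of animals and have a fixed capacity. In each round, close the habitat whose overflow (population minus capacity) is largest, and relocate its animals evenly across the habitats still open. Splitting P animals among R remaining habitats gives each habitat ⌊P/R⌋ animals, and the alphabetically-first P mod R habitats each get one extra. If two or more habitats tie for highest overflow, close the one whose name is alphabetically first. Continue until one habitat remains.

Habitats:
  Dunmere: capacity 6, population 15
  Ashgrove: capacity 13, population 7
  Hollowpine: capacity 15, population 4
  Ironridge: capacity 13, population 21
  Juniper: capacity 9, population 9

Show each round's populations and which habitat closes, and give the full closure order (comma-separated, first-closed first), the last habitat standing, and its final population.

Closure order: Dunmere, Ironridge, Juniper, Ashgrove
Last habitat: Hollowpine with 56 animals

Round 1: Ashgrove=7 Dunmere=15 Hollowpine=4 Ironridge=21 Juniper=9 → close Dunmere (overflow 9)
  15÷4 = 3 each, +1 to first 3
Round 2: Ashgrove=11 Hollowpine=8 Ironridge=25 Juniper=12 → close Ironridge (overflow 12)
  25÷3 = 8 each, +1 to first 1
Round 3: Ashgrove=20 Hollowpine=16 Juniper=20 → close Juniper (overflow 11)
  20÷2 = 10 each, +1 to first 0
Round 4: Ashgrove=30 Hollowpine=26 → close Ashgrove (overflow 17)
  30÷1 = 30 each, +1 to first 0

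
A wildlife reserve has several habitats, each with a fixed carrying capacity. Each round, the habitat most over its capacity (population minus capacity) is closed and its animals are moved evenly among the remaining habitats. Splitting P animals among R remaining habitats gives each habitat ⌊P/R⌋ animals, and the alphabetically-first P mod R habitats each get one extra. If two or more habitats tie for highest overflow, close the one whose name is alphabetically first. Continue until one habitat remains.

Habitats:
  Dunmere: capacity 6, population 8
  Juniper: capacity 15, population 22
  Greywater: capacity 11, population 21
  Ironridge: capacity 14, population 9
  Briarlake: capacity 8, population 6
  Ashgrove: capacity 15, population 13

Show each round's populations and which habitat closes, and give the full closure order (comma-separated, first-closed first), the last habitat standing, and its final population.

Closure order: Greywater, Juniper, Dunmere, Ashgrove, Briarlake
Last habitat: Ironridge with 79 animals

Round 1: Ashgrove=13 Briarlake=6 Dunmere=8 Greywater=21 Ironridge=9 Juniper=22 → close Greywater (overflow 10)
  21÷5 = 4 each, +1 to first 1
Round 2: Ashgrove=18 Briarlake=10 Dunmere=12 Ironridge=13 Juniper=26 → close Juniper (overflow 11)
  26÷4 = 6 each, +1 to first 2
Round 3: Ashgrove=25 Briarlake=17 Dunmere=18 Ironridge=19 → close Dunmere (overflow 12)
  18÷3 = 6 each, +1 to first 0
Round 4: Ashgrove=31 Briarlake=23 Ironridge=25 → close Ashgrove (overflow 16)
  31÷2 = 15 each, +1 to first 1
Round 5: Briarlake=39 Ironridge=40 → close Briarlake (overflow 31)
  39÷1 = 39 each, +1 to first 0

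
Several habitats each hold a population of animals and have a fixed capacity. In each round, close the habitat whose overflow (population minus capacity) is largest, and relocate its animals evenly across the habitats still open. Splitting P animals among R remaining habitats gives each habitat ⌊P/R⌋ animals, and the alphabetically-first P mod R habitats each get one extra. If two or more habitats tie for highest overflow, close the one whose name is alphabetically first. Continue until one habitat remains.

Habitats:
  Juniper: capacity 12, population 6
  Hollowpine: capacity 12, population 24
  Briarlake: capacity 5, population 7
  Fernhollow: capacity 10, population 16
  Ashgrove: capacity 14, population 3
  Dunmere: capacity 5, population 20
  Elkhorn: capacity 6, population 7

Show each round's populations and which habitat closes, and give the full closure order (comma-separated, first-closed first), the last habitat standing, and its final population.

Round 1: Ashgrove=3 Briarlake=7 Dunmere=20 Elkhorn=7 Fernhollow=16 Hollowpine=24 Juniper=6 → close Dunmere (overflow 15)
  20÷6 = 3 each, +1 to first 2
Round 2: Ashgrove=7 Briarlake=11 Elkhorn=10 Fernhollow=19 Hollowpine=27 Juniper=9 → close Hollowpine (overflow 15)
  27÷5 = 5 each, +1 to first 2
Round 3: Ashgrove=13 Briarlake=17 Elkhorn=15 Fernhollow=24 Juniper=14 → close Fernhollow (overflow 14)
  24÷4 = 6 each, +1 to first 0
Round 4: Ashgrove=19 Briarlake=23 Elkhorn=21 Juniper=20 → close Briarlake (overflow 18)
  23÷3 = 7 each, +1 to first 2
Round 5: Ashgrove=27 Elkhorn=29 Juniper=27 → close Elkhorn (overflow 23)
  29÷2 = 14 each, +1 to first 1
Round 6: Ashgrove=42 Juniper=41 → close Juniper (overflow 29)
  41÷1 = 41 each, +1 to first 0

Closure order: Dunmere, Hollowpine, Fernhollow, Briarlake, Elkhorn, Juniper
Last habitat: Ashgrove with 83 animals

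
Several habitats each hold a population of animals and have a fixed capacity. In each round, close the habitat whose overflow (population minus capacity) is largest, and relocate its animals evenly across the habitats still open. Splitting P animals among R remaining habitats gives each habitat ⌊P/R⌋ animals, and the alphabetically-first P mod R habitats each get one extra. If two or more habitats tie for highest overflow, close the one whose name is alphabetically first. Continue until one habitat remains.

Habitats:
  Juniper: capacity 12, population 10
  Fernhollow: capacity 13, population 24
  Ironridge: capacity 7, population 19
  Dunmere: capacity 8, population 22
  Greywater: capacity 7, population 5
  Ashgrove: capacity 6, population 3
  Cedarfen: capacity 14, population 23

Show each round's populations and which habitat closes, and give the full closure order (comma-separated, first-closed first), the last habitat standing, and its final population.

Round 1: Ashgrove=3 Cedarfen=23 Dunmere=22 Fernhollow=24 Greywater=5 Ironridge=19 Juniper=10 → close Dunmere (overflow 14)
  22÷6 = 3 each, +1 to first 4
Round 2: Ashgrove=7 Cedarfen=27 Fernhollow=28 Greywater=9 Ironridge=22 Juniper=13 → close Fernhollow (overflow 15)
  28÷5 = 5 each, +1 to first 3
Round 3: Ashgrove=13 Cedarfen=33 Greywater=15 Ironridge=27 Juniper=18 → close Ironridge (overflow 20)
  27÷4 = 6 each, +1 to first 3
Round 4: Ashgrove=20 Cedarfen=40 Greywater=22 Juniper=24 → close Cedarfen (overflow 26)
  40÷3 = 13 each, +1 to first 1
Round 5: Ashgrove=34 Greywater=35 Juniper=37 → close Ashgrove (overflow 28)
  34÷2 = 17 each, +1 to first 0
Round 6: Greywater=52 Juniper=54 → close Greywater (overflow 45)
  52÷1 = 52 each, +1 to first 0

Closure order: Dunmere, Fernhollow, Ironridge, Cedarfen, Ashgrove, Greywater
Last habitat: Juniper with 106 animals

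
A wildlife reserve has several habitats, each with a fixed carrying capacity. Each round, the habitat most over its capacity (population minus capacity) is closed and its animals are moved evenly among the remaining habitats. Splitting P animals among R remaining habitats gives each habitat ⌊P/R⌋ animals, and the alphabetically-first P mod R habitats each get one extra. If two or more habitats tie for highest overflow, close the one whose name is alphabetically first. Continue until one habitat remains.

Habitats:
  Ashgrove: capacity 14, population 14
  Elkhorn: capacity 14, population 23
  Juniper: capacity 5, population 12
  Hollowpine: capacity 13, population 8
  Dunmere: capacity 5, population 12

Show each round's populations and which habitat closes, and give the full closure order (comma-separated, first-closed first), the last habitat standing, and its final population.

Closure order: Elkhorn, Dunmere, Juniper, Ashgrove
Last habitat: Hollowpine with 69 animals

Round 1: Ashgrove=14 Dunmere=12 Elkhorn=23 Hollowpine=8 Juniper=12 → close Elkhorn (overflow 9)
  23÷4 = 5 each, +1 to first 3
Round 2: Ashgrove=20 Dunmere=18 Hollowpine=14 Juniper=17 → close Dunmere (overflow 13)
  18÷3 = 6 each, +1 to first 0
Round 3: Ashgrove=26 Hollowpine=20 Juniper=23 → close Juniper (overflow 18)
  23÷2 = 11 each, +1 to first 1
Round 4: Ashgrove=38 Hollowpine=31 → close Ashgrove (overflow 24)
  38÷1 = 38 each, +1 to first 0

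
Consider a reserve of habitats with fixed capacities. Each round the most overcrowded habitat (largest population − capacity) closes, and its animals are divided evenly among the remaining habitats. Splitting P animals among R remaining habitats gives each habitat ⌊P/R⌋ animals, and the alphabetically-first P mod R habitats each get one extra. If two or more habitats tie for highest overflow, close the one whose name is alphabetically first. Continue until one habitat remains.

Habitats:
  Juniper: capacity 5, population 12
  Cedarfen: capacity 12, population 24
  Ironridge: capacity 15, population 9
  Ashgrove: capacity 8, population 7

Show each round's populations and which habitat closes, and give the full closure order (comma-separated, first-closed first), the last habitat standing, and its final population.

Round 1: Ashgrove=7 Cedarfen=24 Ironridge=9 Juniper=12 → close Cedarfen (overflow 12)
  24÷3 = 8 each, +1 to first 0
Round 2: Ashgrove=15 Ironridge=17 Juniper=20 → close Juniper (overflow 15)
  20÷2 = 10 each, +1 to first 0
Round 3: Ashgrove=25 Ironridge=27 → close Ashgrove (overflow 17)
  25÷1 = 25 each, +1 to first 0

Closure order: Cedarfen, Juniper, Ashgrove
Last habitat: Ironridge with 52 animals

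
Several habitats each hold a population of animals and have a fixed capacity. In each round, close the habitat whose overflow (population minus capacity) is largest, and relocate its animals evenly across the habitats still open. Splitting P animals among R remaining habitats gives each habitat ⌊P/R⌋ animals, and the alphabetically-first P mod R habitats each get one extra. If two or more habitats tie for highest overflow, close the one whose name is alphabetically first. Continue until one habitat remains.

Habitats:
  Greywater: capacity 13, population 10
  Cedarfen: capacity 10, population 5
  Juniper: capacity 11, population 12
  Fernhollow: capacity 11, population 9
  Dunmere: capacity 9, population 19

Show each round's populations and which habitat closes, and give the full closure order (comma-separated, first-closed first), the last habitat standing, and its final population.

Round 1: Cedarfen=5 Dunmere=19 Fernhollow=9 Greywater=10 Juniper=12 → close Dunmere (overflow 10)
  19÷4 = 4 each, +1 to first 3
Round 2: Cedarfen=10 Fernhollow=14 Greywater=15 Juniper=16 → close Juniper (overflow 5)
  16÷3 = 5 each, +1 to first 1
Round 3: Cedarfen=16 Fernhollow=19 Greywater=20 → close Fernhollow (overflow 8)
  19÷2 = 9 each, +1 to first 1
Round 4: Cedarfen=26 Greywater=29 → close Cedarfen (overflow 16)
  26÷1 = 26 each, +1 to first 0

Closure order: Dunmere, Juniper, Fernhollow, Cedarfen
Last habitat: Greywater with 55 animals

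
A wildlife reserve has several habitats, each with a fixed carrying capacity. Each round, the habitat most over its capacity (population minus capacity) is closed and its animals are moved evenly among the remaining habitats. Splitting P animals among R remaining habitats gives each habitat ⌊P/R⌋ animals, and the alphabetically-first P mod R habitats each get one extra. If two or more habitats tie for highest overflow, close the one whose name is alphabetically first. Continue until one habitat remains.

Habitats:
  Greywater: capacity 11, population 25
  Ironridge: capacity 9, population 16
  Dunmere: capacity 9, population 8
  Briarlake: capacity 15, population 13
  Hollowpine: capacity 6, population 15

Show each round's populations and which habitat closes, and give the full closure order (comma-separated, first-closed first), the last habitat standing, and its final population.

Round 1: Briarlake=13 Dunmere=8 Greywater=25 Hollowpine=15 Ironridge=16 → close Greywater (overflow 14)
  25÷4 = 6 each, +1 to first 1
Round 2: Briarlake=20 Dunmere=14 Hollowpine=21 Ironridge=22 → close Hollowpine (overflow 15)
  21÷3 = 7 each, +1 to first 0
Round 3: Briarlake=27 Dunmere=21 Ironridge=29 → close Ironridge (overflow 20)
  29÷2 = 14 each, +1 to first 1
Round 4: Briarlake=42 Dunmere=35 → close Briarlake (overflow 27)
  42÷1 = 42 each, +1 to first 0

Closure order: Greywater, Hollowpine, Ironridge, Briarlake
Last habitat: Dunmere with 77 animals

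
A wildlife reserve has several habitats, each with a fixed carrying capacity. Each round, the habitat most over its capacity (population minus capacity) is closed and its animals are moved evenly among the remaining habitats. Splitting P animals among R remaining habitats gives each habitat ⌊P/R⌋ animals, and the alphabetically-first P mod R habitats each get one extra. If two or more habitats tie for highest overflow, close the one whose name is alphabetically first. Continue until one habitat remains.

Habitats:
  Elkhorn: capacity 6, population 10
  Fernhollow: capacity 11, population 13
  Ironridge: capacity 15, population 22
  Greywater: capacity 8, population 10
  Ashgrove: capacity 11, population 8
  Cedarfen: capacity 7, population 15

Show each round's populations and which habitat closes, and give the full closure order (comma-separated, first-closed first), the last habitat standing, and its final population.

Round 1: Ashgrove=8 Cedarfen=15 Elkhorn=10 Fernhollow=13 Greywater=10 Ironridge=22 → close Cedarfen (overflow 8)
  15÷5 = 3 each, +1 to first 0
Round 2: Ashgrove=11 Elkhorn=13 Fernhollow=16 Greywater=13 Ironridge=25 → close Ironridge (overflow 10)
  25÷4 = 6 each, +1 to first 1
Round 3: Ashgrove=18 Elkhorn=19 Fernhollow=22 Greywater=19 → close Elkhorn (overflow 13)
  19÷3 = 6 each, +1 to first 1
Round 4: Ashgrove=25 Fernhollow=28 Greywater=25 → close Fernhollow (overflow 17)
  28÷2 = 14 each, +1 to first 0
Round 5: Ashgrove=39 Greywater=39 → close Greywater (overflow 31)
  39÷1 = 39 each, +1 to first 0

Closure order: Cedarfen, Ironridge, Elkhorn, Fernhollow, Greywater
Last habitat: Ashgrove with 78 animals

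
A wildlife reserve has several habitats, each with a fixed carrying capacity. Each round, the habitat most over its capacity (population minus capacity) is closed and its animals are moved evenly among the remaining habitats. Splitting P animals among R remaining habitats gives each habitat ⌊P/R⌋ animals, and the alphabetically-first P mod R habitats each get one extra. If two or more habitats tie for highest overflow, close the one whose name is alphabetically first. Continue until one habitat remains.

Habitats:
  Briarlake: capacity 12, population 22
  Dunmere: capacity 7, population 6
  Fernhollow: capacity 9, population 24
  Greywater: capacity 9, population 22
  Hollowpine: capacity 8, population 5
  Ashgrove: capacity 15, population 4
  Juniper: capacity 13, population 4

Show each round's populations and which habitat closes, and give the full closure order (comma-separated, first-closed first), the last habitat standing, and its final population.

Closure order: Fernhollow, Greywater, Briarlake, Dunmere, Hollowpine, Ashgrove
Last habitat: Juniper with 87 animals

Round 1: Ashgrove=4 Briarlake=22 Dunmere=6 Fernhollow=24 Greywater=22 Hollowpine=5 Juniper=4 → close Fernhollow (overflow 15)
  24÷6 = 4 each, +1 to first 0
Round 2: Ashgrove=8 Briarlake=26 Dunmere=10 Greywater=26 Hollowpine=9 Juniper=8 → close Greywater (overflow 17)
  26÷5 = 5 each, +1 to first 1
Round 3: Ashgrove=14 Briarlake=31 Dunmere=15 Hollowpine=14 Juniper=13 → close Briarlake (overflow 19)
  31÷4 = 7 each, +1 to first 3
Round 4: Ashgrove=22 Dunmere=23 Hollowpine=22 Juniper=20 → close Dunmere (overflow 16)
  23÷3 = 7 each, +1 to first 2
Round 5: Ashgrove=30 Hollowpine=30 Juniper=27 → close Hollowpine (overflow 22)
  30÷2 = 15 each, +1 to first 0
Round 6: Ashgrove=45 Juniper=42 → close Ashgrove (overflow 30)
  45÷1 = 45 each, +1 to first 0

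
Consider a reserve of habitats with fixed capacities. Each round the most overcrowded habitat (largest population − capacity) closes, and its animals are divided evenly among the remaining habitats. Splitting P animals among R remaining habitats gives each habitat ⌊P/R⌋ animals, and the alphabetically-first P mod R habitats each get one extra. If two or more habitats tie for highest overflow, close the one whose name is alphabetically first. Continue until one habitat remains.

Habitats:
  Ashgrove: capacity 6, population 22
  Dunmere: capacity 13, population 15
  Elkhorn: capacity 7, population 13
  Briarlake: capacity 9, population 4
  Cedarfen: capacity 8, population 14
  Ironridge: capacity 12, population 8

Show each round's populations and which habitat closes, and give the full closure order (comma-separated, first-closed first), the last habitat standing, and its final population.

Round 1: Ashgrove=22 Briarlake=4 Cedarfen=14 Dunmere=15 Elkhorn=13 Ironridge=8 → close Ashgrove (overflow 16)
  22÷5 = 4 each, +1 to first 2
Round 2: Briarlake=9 Cedarfen=19 Dunmere=19 Elkhorn=17 Ironridge=12 → close Cedarfen (overflow 11)
  19÷4 = 4 each, +1 to first 3
Round 3: Briarlake=14 Dunmere=24 Elkhorn=22 Ironridge=16 → close Elkhorn (overflow 15)
  22÷3 = 7 each, +1 to first 1
Round 4: Briarlake=22 Dunmere=31 Ironridge=23 → close Dunmere (overflow 18)
  31÷2 = 15 each, +1 to first 1
Round 5: Briarlake=38 Ironridge=38 → close Briarlake (overflow 29)
  38÷1 = 38 each, +1 to first 0

Closure order: Ashgrove, Cedarfen, Elkhorn, Dunmere, Briarlake
Last habitat: Ironridge with 76 animals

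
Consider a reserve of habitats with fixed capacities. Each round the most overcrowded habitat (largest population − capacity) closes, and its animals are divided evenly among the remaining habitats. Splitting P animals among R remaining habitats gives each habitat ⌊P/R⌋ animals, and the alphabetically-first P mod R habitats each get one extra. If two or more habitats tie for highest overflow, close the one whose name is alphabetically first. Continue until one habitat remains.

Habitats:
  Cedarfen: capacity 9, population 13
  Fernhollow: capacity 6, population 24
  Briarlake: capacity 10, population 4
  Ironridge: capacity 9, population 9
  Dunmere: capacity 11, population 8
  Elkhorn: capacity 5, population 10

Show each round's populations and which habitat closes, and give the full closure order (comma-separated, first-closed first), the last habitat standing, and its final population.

Closure order: Fernhollow, Elkhorn, Cedarfen, Ironridge, Dunmere
Last habitat: Briarlake with 68 animals

Round 1: Briarlake=4 Cedarfen=13 Dunmere=8 Elkhorn=10 Fernhollow=24 Ironridge=9 → close Fernhollow (overflow 18)
  24÷5 = 4 each, +1 to first 4
Round 2: Briarlake=9 Cedarfen=18 Dunmere=13 Elkhorn=15 Ironridge=13 → close Elkhorn (overflow 10)
  15÷4 = 3 each, +1 to first 3
Round 3: Briarlake=13 Cedarfen=22 Dunmere=17 Ironridge=16 → close Cedarfen (overflow 13)
  22÷3 = 7 each, +1 to first 1
Round 4: Briarlake=21 Dunmere=24 Ironridge=23 → close Ironridge (overflow 14)
  23÷2 = 11 each, +1 to first 1
Round 5: Briarlake=33 Dunmere=35 → close Dunmere (overflow 24)
  35÷1 = 35 each, +1 to first 0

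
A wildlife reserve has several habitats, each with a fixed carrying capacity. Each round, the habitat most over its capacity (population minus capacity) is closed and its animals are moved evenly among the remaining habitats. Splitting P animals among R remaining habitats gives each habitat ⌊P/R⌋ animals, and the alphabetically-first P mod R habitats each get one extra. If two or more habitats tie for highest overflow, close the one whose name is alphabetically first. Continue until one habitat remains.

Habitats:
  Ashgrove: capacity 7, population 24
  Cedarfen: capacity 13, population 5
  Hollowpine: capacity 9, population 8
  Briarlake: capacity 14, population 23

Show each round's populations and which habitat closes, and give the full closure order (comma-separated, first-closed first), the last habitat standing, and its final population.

Round 1: Ashgrove=24 Briarlake=23 Cedarfen=5 Hollowpine=8 → close Ashgrove (overflow 17)
  24÷3 = 8 each, +1 to first 0
Round 2: Briarlake=31 Cedarfen=13 Hollowpine=16 → close Briarlake (overflow 17)
  31÷2 = 15 each, +1 to first 1
Round 3: Cedarfen=29 Hollowpine=31 → close Hollowpine (overflow 22)
  31÷1 = 31 each, +1 to first 0

Closure order: Ashgrove, Briarlake, Hollowpine
Last habitat: Cedarfen with 60 animals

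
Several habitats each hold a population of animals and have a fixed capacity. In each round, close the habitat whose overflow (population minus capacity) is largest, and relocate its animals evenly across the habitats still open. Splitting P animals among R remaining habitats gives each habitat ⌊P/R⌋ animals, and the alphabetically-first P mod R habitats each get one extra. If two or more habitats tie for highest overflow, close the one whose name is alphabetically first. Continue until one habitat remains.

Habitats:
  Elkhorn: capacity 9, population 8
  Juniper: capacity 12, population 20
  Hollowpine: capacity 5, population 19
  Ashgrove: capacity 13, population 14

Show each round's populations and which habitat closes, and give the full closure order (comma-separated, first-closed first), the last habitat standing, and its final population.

Closure order: Hollowpine, Juniper, Ashgrove
Last habitat: Elkhorn with 61 animals

Round 1: Ashgrove=14 Elkhorn=8 Hollowpine=19 Juniper=20 → close Hollowpine (overflow 14)
  19÷3 = 6 each, +1 to first 1
Round 2: Ashgrove=21 Elkhorn=14 Juniper=26 → close Juniper (overflow 14)
  26÷2 = 13 each, +1 to first 0
Round 3: Ashgrove=34 Elkhorn=27 → close Ashgrove (overflow 21)
  34÷1 = 34 each, +1 to first 0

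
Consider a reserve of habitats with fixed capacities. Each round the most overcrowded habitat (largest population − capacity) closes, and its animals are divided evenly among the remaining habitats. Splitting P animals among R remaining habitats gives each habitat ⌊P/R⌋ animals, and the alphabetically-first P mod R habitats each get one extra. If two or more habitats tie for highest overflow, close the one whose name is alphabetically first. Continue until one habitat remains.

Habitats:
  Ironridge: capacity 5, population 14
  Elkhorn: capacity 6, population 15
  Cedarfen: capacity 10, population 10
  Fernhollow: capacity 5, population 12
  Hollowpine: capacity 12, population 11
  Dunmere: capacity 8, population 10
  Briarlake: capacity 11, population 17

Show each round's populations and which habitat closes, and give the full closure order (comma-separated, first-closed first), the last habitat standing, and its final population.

Round 1: Briarlake=17 Cedarfen=10 Dunmere=10 Elkhorn=15 Fernhollow=12 Hollowpine=11 Ironridge=14 → close Elkhorn (overflow 9)
  15÷6 = 2 each, +1 to first 3
Round 2: Briarlake=20 Cedarfen=13 Dunmere=13 Fernhollow=14 Hollowpine=13 Ironridge=16 → close Ironridge (overflow 11)
  16÷5 = 3 each, +1 to first 1
Round 3: Briarlake=24 Cedarfen=16 Dunmere=16 Fernhollow=17 Hollowpine=16 → close Briarlake (overflow 13)
  24÷4 = 6 each, +1 to first 0
Round 4: Cedarfen=22 Dunmere=22 Fernhollow=23 Hollowpine=22 → close Fernhollow (overflow 18)
  23÷3 = 7 each, +1 to first 2
Round 5: Cedarfen=30 Dunmere=30 Hollowpine=29 → close Dunmere (overflow 22)
  30÷2 = 15 each, +1 to first 0
Round 6: Cedarfen=45 Hollowpine=44 → close Cedarfen (overflow 35)
  45÷1 = 45 each, +1 to first 0

Closure order: Elkhorn, Ironridge, Briarlake, Fernhollow, Dunmere, Cedarfen
Last habitat: Hollowpine with 89 animals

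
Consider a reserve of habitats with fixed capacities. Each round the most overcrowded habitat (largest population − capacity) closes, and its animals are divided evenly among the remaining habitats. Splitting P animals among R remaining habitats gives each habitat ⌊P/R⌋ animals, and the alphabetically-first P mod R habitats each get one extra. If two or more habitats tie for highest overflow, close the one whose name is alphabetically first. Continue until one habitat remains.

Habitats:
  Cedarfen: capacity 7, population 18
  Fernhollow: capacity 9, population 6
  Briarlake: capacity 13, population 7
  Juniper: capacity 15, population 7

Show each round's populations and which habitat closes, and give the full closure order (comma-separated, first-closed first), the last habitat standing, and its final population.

Closure order: Cedarfen, Fernhollow, Briarlake
Last habitat: Juniper with 38 animals

Round 1: Briarlake=7 Cedarfen=18 Fernhollow=6 Juniper=7 → close Cedarfen (overflow 11)
  18÷3 = 6 each, +1 to first 0
Round 2: Briarlake=13 Fernhollow=12 Juniper=13 → close Fernhollow (overflow 3)
  12÷2 = 6 each, +1 to first 0
Round 3: Briarlake=19 Juniper=19 → close Briarlake (overflow 6)
  19÷1 = 19 each, +1 to first 0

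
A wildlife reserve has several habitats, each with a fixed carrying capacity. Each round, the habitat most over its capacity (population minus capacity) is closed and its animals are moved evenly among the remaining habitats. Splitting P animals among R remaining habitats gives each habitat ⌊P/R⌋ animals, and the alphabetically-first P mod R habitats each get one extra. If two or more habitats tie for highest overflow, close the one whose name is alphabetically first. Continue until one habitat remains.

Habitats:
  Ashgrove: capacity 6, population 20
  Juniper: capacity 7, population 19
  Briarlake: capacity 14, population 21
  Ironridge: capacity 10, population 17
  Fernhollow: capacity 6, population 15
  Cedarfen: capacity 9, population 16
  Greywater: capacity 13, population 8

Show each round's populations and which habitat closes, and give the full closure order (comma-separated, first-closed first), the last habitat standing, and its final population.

Closure order: Ashgrove, Juniper, Briarlake, Cedarfen, Fernhollow, Ironridge
Last habitat: Greywater with 116 animals

Round 1: Ashgrove=20 Briarlake=21 Cedarfen=16 Fernhollow=15 Greywater=8 Ironridge=17 Juniper=19 → close Ashgrove (overflow 14)
  20÷6 = 3 each, +1 to first 2
Round 2: Briarlake=25 Cedarfen=20 Fernhollow=18 Greywater=11 Ironridge=20 Juniper=22 → close Juniper (overflow 15)
  22÷5 = 4 each, +1 to first 2
Round 3: Briarlake=30 Cedarfen=25 Fernhollow=22 Greywater=15 Ironridge=24 → close Briarlake (overflow 16)
  30÷4 = 7 each, +1 to first 2
Round 4: Cedarfen=33 Fernhollow=30 Greywater=22 Ironridge=31 → close Cedarfen (overflow 24)
  33÷3 = 11 each, +1 to first 0
Round 5: Fernhollow=41 Greywater=33 Ironridge=42 → close Fernhollow (overflow 35)
  41÷2 = 20 each, +1 to first 1
Round 6: Greywater=54 Ironridge=62 → close Ironridge (overflow 52)
  62÷1 = 62 each, +1 to first 0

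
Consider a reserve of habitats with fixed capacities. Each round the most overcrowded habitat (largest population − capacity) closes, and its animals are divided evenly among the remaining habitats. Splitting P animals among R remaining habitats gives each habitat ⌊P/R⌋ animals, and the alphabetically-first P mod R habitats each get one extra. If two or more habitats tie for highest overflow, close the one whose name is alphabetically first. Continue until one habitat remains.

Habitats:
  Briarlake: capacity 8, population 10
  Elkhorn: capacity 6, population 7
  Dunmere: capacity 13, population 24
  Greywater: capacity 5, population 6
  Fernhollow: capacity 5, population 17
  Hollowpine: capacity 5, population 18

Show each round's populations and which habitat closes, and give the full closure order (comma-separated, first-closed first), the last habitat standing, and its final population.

Closure order: Hollowpine, Dunmere, Fernhollow, Briarlake, Elkhorn
Last habitat: Greywater with 82 animals

Round 1: Briarlake=10 Dunmere=24 Elkhorn=7 Fernhollow=17 Greywater=6 Hollowpine=18 → close Hollowpine (overflow 13)
  18÷5 = 3 each, +1 to first 3
Round 2: Briarlake=14 Dunmere=28 Elkhorn=11 Fernhollow=20 Greywater=9 → close Dunmere (overflow 15)
  28÷4 = 7 each, +1 to first 0
Round 3: Briarlake=21 Elkhorn=18 Fernhollow=27 Greywater=16 → close Fernhollow (overflow 22)
  27÷3 = 9 each, +1 to first 0
Round 4: Briarlake=30 Elkhorn=27 Greywater=25 → close Briarlake (overflow 22)
  30÷2 = 15 each, +1 to first 0
Round 5: Elkhorn=42 Greywater=40 → close Elkhorn (overflow 36)
  42÷1 = 42 each, +1 to first 0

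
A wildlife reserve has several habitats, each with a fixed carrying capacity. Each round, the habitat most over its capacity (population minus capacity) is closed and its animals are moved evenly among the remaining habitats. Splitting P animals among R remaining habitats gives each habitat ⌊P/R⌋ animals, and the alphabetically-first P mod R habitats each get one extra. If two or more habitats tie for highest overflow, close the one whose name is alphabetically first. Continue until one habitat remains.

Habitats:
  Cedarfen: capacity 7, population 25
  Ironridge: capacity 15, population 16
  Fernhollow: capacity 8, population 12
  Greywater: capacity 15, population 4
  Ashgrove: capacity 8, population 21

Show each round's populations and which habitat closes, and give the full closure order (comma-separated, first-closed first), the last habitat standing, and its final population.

Round 1: Ashgrove=21 Cedarfen=25 Fernhollow=12 Greywater=4 Ironridge=16 → close Cedarfen (overflow 18)
  25÷4 = 6 each, +1 to first 1
Round 2: Ashgrove=28 Fernhollow=18 Greywater=10 Ironridge=22 → close Ashgrove (overflow 20)
  28÷3 = 9 each, +1 to first 1
Round 3: Fernhollow=28 Greywater=19 Ironridge=31 → close Fernhollow (overflow 20)
  28÷2 = 14 each, +1 to first 0
Round 4: Greywater=33 Ironridge=45 → close Ironridge (overflow 30)
  45÷1 = 45 each, +1 to first 0

Closure order: Cedarfen, Ashgrove, Fernhollow, Ironridge
Last habitat: Greywater with 78 animals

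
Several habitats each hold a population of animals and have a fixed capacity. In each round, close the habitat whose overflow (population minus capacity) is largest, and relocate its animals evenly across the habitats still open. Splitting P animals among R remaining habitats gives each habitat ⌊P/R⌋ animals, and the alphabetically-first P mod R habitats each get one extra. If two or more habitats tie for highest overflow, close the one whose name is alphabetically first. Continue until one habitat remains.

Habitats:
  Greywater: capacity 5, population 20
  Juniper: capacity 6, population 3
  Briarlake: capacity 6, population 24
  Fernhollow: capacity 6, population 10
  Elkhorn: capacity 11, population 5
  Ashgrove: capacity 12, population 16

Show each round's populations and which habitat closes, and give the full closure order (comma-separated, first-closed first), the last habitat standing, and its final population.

Round 1: Ashgrove=16 Briarlake=24 Elkhorn=5 Fernhollow=10 Greywater=20 Juniper=3 → close Briarlake (overflow 18)
  24÷5 = 4 each, +1 to first 4
Round 2: Ashgrove=21 Elkhorn=10 Fernhollow=15 Greywater=25 Juniper=7 → close Greywater (overflow 20)
  25÷4 = 6 each, +1 to first 1
Round 3: Ashgrove=28 Elkhorn=16 Fernhollow=21 Juniper=13 → close Ashgrove (overflow 16)
  28÷3 = 9 each, +1 to first 1
Round 4: Elkhorn=26 Fernhollow=30 Juniper=22 → close Fernhollow (overflow 24)
  30÷2 = 15 each, +1 to first 0
Round 5: Elkhorn=41 Juniper=37 → close Juniper (overflow 31)
  37÷1 = 37 each, +1 to first 0

Closure order: Briarlake, Greywater, Ashgrove, Fernhollow, Juniper
Last habitat: Elkhorn with 78 animals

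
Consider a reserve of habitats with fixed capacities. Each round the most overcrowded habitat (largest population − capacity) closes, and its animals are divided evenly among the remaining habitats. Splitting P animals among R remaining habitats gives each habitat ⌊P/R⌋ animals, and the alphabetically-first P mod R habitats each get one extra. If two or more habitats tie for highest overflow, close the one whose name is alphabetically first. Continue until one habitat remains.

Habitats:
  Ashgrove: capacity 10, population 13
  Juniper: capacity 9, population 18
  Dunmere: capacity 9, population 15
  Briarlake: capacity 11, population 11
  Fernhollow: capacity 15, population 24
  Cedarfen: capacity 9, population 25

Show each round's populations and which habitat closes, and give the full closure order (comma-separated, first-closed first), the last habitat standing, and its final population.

Closure order: Cedarfen, Fernhollow, Juniper, Dunmere, Ashgrove
Last habitat: Briarlake with 106 animals

Round 1: Ashgrove=13 Briarlake=11 Cedarfen=25 Dunmere=15 Fernhollow=24 Juniper=18 → close Cedarfen (overflow 16)
  25÷5 = 5 each, +1 to first 0
Round 2: Ashgrove=18 Briarlake=16 Dunmere=20 Fernhollow=29 Juniper=23 → close Fernhollow (overflow 14)
  29÷4 = 7 each, +1 to first 1
Round 3: Ashgrove=26 Briarlake=23 Dunmere=27 Juniper=30 → close Juniper (overflow 21)
  30÷3 = 10 each, +1 to first 0
Round 4: Ashgrove=36 Briarlake=33 Dunmere=37 → close Dunmere (overflow 28)
  37÷2 = 18 each, +1 to first 1
Round 5: Ashgrove=55 Briarlake=51 → close Ashgrove (overflow 45)
  55÷1 = 55 each, +1 to first 0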